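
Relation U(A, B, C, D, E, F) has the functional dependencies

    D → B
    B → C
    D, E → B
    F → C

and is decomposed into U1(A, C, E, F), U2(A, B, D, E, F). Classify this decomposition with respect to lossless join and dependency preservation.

Lossless test: (A, E, F)⁺ = {A, C, E, F}, which contains all of one fragment — lossless.
Dependency preservation: the restricted closure of {B} across the fragments never reaches {C}, so B → C cannot be enforced without a join — not preserved.

lossless but not dependency-preserving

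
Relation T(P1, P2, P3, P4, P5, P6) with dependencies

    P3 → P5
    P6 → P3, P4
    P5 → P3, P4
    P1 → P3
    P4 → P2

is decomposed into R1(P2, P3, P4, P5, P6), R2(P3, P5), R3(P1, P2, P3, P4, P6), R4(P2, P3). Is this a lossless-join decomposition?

Yes

Chase test. Columns are P1, P2, P3, P4, P5, P6; row i has aⱼ where attribute j ∈ Ri, else bᵢⱼ.
Initial tableau (one row per fragment):
  row 1: b11 a2 a3 a4 a5 a6
  row 2: b21 b22 a3 b24 a5 b26
  row 3: a1 a2 a3 a4 b35 a6
  row 4: b41 a2 a3 b44 b45 b46
Rows 1 and 3 agree on P3; apply P3→P5 and equate their P5 entries.
Rows 1 and 4 agree on P3; apply P3→P5 and equate their P5 entries.
Rows 1 and 2 agree on P5; apply P5→P3, P4 and equate their P3, P4 entries.
Rows 1 and 4 agree on P5; apply P5→P3, P4 and equate their P3, P4 entries.
Rows 1 and 2 agree on P4; apply P4→P2 and equate their P2 entries.
Row 3 is now all distinguished symbols — the join is lossless.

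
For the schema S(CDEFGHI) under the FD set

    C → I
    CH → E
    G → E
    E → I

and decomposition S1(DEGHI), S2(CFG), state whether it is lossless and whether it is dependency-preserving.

Lossless test: (G)⁺ = {EGI}, which is a superkey of neither fragment — lossy.
Dependency preservation: the restricted closure of {C} across the fragments never reaches {I}, so C → I cannot be enforced without a join — not preserved.

lossy and not dependency-preserving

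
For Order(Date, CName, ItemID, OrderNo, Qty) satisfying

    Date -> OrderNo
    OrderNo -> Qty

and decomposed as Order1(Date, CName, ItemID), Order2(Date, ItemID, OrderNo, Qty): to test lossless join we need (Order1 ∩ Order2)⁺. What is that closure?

Date, ItemID, OrderNo, Qty

Order1 ∩ Order2 = {Date, ItemID}.
Date → OrderNo applies, adding OrderNo
OrderNo → Qty applies, adding Qty
Closure: {Date, ItemID, OrderNo, Qty}.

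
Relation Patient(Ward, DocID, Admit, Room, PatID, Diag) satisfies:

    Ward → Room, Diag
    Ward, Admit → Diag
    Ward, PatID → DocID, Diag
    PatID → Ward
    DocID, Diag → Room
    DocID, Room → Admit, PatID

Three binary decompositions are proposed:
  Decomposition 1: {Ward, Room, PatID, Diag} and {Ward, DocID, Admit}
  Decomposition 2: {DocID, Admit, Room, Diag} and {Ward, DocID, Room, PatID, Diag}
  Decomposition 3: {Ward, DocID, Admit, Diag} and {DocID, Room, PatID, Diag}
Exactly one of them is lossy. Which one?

Decomposition 1: common = {Ward}, closure = {Ward, Room, Diag} → lossy.
Decomposition 2: common = {DocID, Room, Diag}, closure = {Ward, DocID, Admit, Room, PatID, Diag} → lossless.
Decomposition 3: common = {DocID, Diag}, closure = {Ward, DocID, Admit, Room, PatID, Diag} → lossless.

Decomposition 1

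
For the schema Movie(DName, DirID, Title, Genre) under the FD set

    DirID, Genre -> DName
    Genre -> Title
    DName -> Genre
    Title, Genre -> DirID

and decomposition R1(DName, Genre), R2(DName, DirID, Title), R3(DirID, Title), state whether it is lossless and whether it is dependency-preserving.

lossless and dependency-preserving

Lossless test (chase): Rows 1 and 2 agree on DName; apply DName→Genre and equate their Genre entries. Rows 1 and 2 agree on Genre; apply Genre→Title and equate their Title entries. Rows 1 and 2 agree on Title, Genre; apply Title, Genre→DirID and equate their DirID entries. Row 1 is now all distinguished symbols — the join is lossless.
Dependency preservation: DirID, Genre → DName; Genre → Title; Title, Genre → DirID are not contained in any single fragment, but the restricted closure of each left-hand side across the fragments still reaches the right-hand side; the remaining FDs each lie inside some fragment. All dependencies are preserved.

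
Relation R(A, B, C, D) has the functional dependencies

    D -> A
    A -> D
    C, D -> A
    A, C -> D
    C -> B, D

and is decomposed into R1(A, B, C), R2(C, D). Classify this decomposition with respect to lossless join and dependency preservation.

Lossless test: (C)⁺ = {A, B, C, D}, which contains all of one fragment — lossless.
Dependency preservation: the restricted closure of {D} across the fragments never reaches {A}, so D → A cannot be enforced without a join — not preserved.

lossless but not dependency-preserving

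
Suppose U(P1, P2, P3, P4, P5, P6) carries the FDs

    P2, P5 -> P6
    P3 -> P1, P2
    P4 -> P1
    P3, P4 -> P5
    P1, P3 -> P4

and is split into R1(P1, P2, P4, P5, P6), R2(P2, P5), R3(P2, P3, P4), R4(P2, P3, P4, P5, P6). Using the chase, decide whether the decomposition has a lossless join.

Yes

Chase test. Columns are P1, P2, P3, P4, P5, P6; row i has aⱼ where attribute j ∈ Ri, else bᵢⱼ.
Initial tableau (one row per fragment):
  row 1: a1 a2 b13 a4 a5 a6
  row 2: b21 a2 b23 b24 a5 b26
  row 3: b31 a2 a3 a4 b35 b36
  row 4: b41 a2 a3 a4 a5 a6
Rows 1 and 2 agree on P2, P5; apply P2, P5→P6 and equate their P6 entries.
Rows 3 and 4 agree on P3; apply P3→P1, P2 and equate their P1, P2 entries.
Rows 1 and 3 agree on P4; apply P4→P1 and equate their P1 entries.
Rows 3 and 4 agree on P3, P4; apply P3, P4→P5 and equate their P5 entries.
Rows 1 and 3 agree on P2, P5; apply P2, P5→P6 and equate their P6 entries.
Row 3 is now all distinguished symbols — the join is lossless.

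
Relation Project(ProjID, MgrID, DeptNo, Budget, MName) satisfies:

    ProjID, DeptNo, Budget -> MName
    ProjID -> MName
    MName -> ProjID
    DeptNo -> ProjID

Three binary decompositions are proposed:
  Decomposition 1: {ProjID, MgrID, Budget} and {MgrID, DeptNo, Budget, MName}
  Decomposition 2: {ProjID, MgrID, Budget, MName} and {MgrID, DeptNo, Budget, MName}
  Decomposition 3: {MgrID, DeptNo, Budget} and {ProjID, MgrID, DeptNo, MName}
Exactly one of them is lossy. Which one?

Decomposition 1

Decomposition 1: common = {MgrID, Budget}, closure = {MgrID, Budget} → lossy.
Decomposition 2: common = {MgrID, Budget, MName}, closure = {ProjID, MgrID, Budget, MName} → lossless.
Decomposition 3: common = {MgrID, DeptNo}, closure = {ProjID, MgrID, DeptNo, MName} → lossless.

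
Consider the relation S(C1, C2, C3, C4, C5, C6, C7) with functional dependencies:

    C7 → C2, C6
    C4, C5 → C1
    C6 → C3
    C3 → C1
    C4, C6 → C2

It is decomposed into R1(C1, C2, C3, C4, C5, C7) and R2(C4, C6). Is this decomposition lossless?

Common attributes: R1 ∩ R2 = {C4}.
No dependency enlarges {C4}, so (C4)⁺ = {C4}.
The closure contains neither all of R1 = {C1, C2, C3, C4, C5, C7} nor all of R2 = {C4, C6}, so the common attributes are not a superkey of either fragment. The join is lossy.

No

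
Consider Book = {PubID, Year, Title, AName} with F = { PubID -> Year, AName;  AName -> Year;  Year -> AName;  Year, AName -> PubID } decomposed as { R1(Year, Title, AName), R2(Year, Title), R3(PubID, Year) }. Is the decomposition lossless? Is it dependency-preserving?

Lossless test (chase): Rows 1 and 2 agree on Year; apply Year→AName and equate their AName entries. Rows 1 and 3 agree on Year; apply Year→AName and equate their AName entries. Rows 1 and 2 agree on Year, AName; apply Year, AName→PubID and equate their PubID entries. Rows 1 and 3 agree on Year, AName; apply Year, AName→PubID and equate their PubID entries. Row 1 is now all distinguished symbols — the join is lossless.
Dependency preservation: PubID → Year, AName; Year, AName → PubID are not contained in any single fragment, but the restricted closure of each left-hand side across the fragments still reaches the right-hand side; the remaining FDs each lie inside some fragment. All dependencies are preserved.

lossless and dependency-preserving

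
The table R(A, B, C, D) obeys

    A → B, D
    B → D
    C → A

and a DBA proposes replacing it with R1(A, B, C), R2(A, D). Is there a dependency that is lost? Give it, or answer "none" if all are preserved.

B → D

Check B → D: no single fragment contains all of {B, D}, and the restricted closure of {B} across the fragments never reaches {D}.
A → B, D is preserved.
C → A is preserved.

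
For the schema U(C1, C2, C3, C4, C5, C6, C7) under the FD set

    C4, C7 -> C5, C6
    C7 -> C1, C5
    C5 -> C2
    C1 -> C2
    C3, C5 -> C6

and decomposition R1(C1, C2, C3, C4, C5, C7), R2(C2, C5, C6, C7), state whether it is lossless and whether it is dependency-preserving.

lossy and not dependency-preserving

Lossless test: (C2, C5, C7)⁺ = {C1, C2, C5, C7}, which is a superkey of neither fragment — lossy.
Dependency preservation: the restricted closure of {C4, C7} across the fragments never reaches {C5, C6}, so C4, C7 → C5, C6 cannot be enforced without a join — not preserved.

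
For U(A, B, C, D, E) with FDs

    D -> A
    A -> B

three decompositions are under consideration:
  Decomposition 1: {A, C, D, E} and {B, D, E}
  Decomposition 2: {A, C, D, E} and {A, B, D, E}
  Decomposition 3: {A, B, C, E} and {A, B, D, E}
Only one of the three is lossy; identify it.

Decomposition 1: common = {D, E}, closure = {A, B, D, E} → lossless.
Decomposition 2: common = {A, D, E}, closure = {A, B, D, E} → lossless.
Decomposition 3: common = {A, B, E}, closure = {A, B, E} → lossy.

Decomposition 3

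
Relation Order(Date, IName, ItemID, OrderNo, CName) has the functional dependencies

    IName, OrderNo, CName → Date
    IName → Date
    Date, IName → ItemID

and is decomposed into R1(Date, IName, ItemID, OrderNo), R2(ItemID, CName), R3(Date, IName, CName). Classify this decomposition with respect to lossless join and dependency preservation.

lossy but dependency-preserving

Lossless test (chase): Rows 1 and 3 agree on Date, IName; apply Date, IName→ItemID and equate their ItemID entries. No row becomes fully distinguished — the join is lossy.
Dependency preservation: IName, OrderNo, CName → Date is not contained in any single fragment, but the restricted closure of its left-hand side across the fragments still reaches the right-hand side; the remaining FDs each lie inside some fragment. All dependencies are preserved.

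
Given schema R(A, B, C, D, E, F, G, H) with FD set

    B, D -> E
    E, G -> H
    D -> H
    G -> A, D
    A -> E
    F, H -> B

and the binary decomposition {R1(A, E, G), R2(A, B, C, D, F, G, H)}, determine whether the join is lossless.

Yes

Common attributes: R1 ∩ R2 = {A, G}.
Closure of {A, G}: G → A, D applies, adding D; A → E applies, adding E; E, G → H applies, adding H. So (A, G)⁺ = {A, D, E, G, H}.
This closure contains every attribute of R1, so R1 ∩ R2 → R1. The join is lossless.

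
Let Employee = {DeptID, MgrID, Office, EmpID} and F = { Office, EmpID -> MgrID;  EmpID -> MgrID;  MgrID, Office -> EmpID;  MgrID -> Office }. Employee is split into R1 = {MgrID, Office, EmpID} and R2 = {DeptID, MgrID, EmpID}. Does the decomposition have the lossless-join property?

Common attributes: R1 ∩ R2 = {MgrID, EmpID}.
Closure of {MgrID, EmpID}: MgrID → Office applies, adding Office. So (MgrID, EmpID)⁺ = {MgrID, Office, EmpID}.
This closure contains every attribute of R1, so R1 ∩ R2 → R1. The join is lossless.

Yes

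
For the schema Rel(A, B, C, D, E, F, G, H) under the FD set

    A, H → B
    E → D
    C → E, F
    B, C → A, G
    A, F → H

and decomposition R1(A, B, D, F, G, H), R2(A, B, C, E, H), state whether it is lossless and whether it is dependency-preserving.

Lossless test: (A, B, H)⁺ = {A, B, H}, which is a superkey of neither fragment — lossy.
Dependency preservation: the restricted closure of {E} across the fragments never reaches {D}, so E → D cannot be enforced without a join — not preserved.

lossy and not dependency-preserving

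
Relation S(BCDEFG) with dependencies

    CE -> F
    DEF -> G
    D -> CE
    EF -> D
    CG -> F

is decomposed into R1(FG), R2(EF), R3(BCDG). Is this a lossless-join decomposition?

Chase test. Columns are BCDEFG; row i has aⱼ where attribute j ∈ Ri, else bᵢⱼ.
Initial tableau (one row per fragment):
  row 1: b11 b12 b13 b14 a5 a6
  row 2: b21 b22 b23 a4 a5 b26
  row 3: a1 a2 a3 b34 b35 a6
No row becomes fully distinguished — the join is lossy.

No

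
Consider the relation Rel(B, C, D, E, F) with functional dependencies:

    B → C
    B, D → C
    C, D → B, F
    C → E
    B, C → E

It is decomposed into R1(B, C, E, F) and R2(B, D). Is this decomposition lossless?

No

Common attributes: R1 ∩ R2 = {B}.
Closure of {B}: B → C applies, adding C; C → E applies, adding E. So (B)⁺ = {B, C, E}.
The closure contains neither all of R1 = {B, C, E, F} nor all of R2 = {B, D}, so the common attributes are not a superkey of either fragment. The join is lossy.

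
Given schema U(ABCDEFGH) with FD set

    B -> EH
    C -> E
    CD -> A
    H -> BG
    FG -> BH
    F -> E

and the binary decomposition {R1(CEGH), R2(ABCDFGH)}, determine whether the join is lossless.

Common attributes: R1 ∩ R2 = {CGH}.
Closure of {CGH}: C → E applies, adding E; H → BG applies, adding B. So (CGH)⁺ = {BCEGH}.
This closure contains every attribute of R1, so R1 ∩ R2 → R1. The join is lossless.

Yes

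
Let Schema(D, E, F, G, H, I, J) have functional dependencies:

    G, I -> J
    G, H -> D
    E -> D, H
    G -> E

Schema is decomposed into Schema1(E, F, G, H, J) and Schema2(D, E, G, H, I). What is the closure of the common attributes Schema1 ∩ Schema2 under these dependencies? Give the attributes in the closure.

D, E, G, H

Schema1 ∩ Schema2 = {E, G, H}.
G, H → D applies, adding D
Closure: {D, E, G, H}.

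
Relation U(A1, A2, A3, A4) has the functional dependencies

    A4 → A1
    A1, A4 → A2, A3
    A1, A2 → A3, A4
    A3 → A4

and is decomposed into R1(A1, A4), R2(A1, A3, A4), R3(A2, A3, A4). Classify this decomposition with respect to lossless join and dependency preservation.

Lossless test (chase): Rows 1 and 3 agree on A4; apply A4→A1 and equate their A1 entries. Rows 1 and 2 agree on A1, A4; apply A1, A4→A2, A3 and equate their A2, A3 entries. Rows 1 and 3 agree on A1, A4; apply A1, A4→A2, A3 and equate their A2, A3 entries. Row 1 is now all distinguished symbols — the join is lossless.
Dependency preservation: the restricted closure of {A1, A2} across the fragments never reaches {A3, A4}, so A1, A2 → A3, A4 cannot be enforced without a join — not preserved.

lossless but not dependency-preserving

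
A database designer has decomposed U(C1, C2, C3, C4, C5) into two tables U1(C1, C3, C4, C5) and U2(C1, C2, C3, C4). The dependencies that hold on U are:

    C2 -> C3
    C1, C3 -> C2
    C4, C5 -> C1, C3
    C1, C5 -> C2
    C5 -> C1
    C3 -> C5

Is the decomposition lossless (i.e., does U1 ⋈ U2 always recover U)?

Yes

Common attributes: U1 ∩ U2 = {C1, C3, C4}.
Closure of {C1, C3, C4}: C1, C3 → C2 applies, adding C2; C3 → C5 applies, adding C5. So (C1, C3, C4)⁺ = {C1, C2, C3, C4, C5}.
This closure contains every attribute of U1, so U1 ∩ U2 → U1. The join is lossless.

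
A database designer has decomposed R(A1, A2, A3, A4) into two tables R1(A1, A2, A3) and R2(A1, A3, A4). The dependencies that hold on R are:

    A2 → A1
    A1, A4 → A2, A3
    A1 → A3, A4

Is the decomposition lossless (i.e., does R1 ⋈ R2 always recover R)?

Yes

Common attributes: R1 ∩ R2 = {A1, A3}.
Closure of {A1, A3}: A1 → A3, A4 applies, adding A4; A1, A4 → A2, A3 applies, adding A2. So (A1, A3)⁺ = {A1, A2, A3, A4}.
This closure contains every attribute of R1, so R1 ∩ R2 → R1. The join is lossless.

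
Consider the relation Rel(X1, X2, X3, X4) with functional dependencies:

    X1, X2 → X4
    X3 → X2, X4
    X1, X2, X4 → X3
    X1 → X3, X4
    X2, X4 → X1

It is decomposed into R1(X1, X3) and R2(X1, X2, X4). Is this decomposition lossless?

Yes

Common attributes: R1 ∩ R2 = {X1}.
Closure of {X1}: X1 → X3, X4 applies, adding X3, X4; X3 → X2, X4 applies, adding X2. So (X1)⁺ = {X1, X2, X3, X4}.
This closure contains every attribute of R1, so R1 ∩ R2 → R1. The join is lossless.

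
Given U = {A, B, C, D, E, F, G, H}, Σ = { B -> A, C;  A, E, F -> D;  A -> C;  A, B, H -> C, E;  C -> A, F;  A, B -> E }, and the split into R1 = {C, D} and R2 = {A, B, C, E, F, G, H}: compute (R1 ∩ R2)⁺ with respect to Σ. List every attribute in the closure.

R1 ∩ R2 = {C}.
C → A, F applies, adding A, F
Closure: {A, C, F}.

A, C, F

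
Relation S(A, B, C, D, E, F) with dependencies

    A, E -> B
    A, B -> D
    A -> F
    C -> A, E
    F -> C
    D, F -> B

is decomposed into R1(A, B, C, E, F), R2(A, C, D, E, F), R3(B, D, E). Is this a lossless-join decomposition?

Yes

Chase test. Columns are A, B, C, D, E, F; row i has aⱼ where attribute j ∈ Ri, else bᵢⱼ.
Initial tableau (one row per fragment):
  row 1: a1 a2 a3 b14 a5 a6
  row 2: a1 b22 a3 a4 a5 a6
  row 3: b31 a2 b33 a4 a5 b36
Rows 1 and 2 agree on A, E; apply A, E→B and equate their B entries.
Rows 1 and 2 agree on A, B; apply A, B→D and equate their D entries.
Row 1 is now all distinguished symbols — the join is lossless.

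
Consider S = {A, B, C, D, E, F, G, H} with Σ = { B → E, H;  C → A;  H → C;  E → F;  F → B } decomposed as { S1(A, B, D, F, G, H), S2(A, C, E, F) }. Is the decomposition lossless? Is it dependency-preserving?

Lossless test: (A, F)⁺ = {A, B, C, E, F, H}, which contains all of one fragment — lossless.
Dependency preservation: the restricted closure of {H} across the fragments never reaches {C}, so H → C cannot be enforced without a join — not preserved.

lossless but not dependency-preserving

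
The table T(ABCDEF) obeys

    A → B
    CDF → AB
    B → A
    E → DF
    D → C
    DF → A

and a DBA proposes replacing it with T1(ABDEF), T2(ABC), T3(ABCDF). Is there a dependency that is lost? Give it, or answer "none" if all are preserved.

A → B lies within T1.
CDF → AB lies within T3.
B → A lies within T1.
E → DF lies within T1.
D → C lies within T3.
DF → A lies within T1.
Every dependency is enforceable on the fragments, so the decomposition is dependency-preserving.

none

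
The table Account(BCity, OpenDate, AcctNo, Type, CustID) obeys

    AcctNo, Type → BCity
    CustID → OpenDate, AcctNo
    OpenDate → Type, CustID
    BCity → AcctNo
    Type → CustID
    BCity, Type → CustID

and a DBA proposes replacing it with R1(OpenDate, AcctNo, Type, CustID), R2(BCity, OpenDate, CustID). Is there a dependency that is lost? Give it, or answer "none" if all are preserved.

Check BCity → AcctNo: no single fragment contains all of {BCity, AcctNo}, and the restricted closure of {BCity} across the fragments never reaches {AcctNo}.
AcctNo, Type → BCity is preserved.
CustID → OpenDate, AcctNo is preserved.
OpenDate → Type, CustID is preserved.
Type → CustID is preserved.
BCity, Type → CustID is preserved.

BCity → AcctNo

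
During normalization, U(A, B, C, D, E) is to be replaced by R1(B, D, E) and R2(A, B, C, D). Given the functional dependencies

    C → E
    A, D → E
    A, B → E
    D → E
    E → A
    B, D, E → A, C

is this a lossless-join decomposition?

Yes

Common attributes: R1 ∩ R2 = {B, D}.
Closure of {B, D}: D → E applies, adding E; E → A applies, adding A; B, D, E → A, C applies, adding C. So (B, D)⁺ = {A, B, C, D, E}.
This closure contains every attribute of R1, so R1 ∩ R2 → R1. The join is lossless.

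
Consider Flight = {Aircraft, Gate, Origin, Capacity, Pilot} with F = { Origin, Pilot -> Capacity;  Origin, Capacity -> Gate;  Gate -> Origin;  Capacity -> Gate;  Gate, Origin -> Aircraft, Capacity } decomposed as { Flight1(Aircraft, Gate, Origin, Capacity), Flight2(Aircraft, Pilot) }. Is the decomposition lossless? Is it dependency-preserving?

Lossless test: (Aircraft)⁺ = {Aircraft}, which is a superkey of neither fragment — lossy.
Dependency preservation: the restricted closure of {Origin, Pilot} across the fragments never reaches {Capacity}, so Origin, Pilot → Capacity cannot be enforced without a join — not preserved.

lossy and not dependency-preserving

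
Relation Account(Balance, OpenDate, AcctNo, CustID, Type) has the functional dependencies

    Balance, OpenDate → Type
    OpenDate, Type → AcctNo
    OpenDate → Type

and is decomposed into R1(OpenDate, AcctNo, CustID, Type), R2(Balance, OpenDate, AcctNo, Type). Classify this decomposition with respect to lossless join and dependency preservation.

lossy but dependency-preserving

Lossless test: (OpenDate, AcctNo, Type)⁺ = {OpenDate, AcctNo, Type}, which is a superkey of neither fragment — lossy.
Dependency preservation: every FD's attributes lie within a single fragment, so each can be enforced locally — preserved.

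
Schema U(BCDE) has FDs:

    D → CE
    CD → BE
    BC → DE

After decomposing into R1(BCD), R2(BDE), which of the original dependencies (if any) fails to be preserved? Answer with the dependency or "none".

none

D → CE: restricted closure across fragments reaches CE.
CD → BE: restricted closure across fragments reaches BE.
BC → DE: restricted closure across fragments reaches DE.
Every dependency is enforceable on the fragments, so the decomposition is dependency-preserving.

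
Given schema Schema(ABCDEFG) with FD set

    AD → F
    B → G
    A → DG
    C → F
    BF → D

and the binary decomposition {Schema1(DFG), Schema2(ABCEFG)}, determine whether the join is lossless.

No

Common attributes: Schema1 ∩ Schema2 = {FG}.
No dependency enlarges {FG}, so (FG)⁺ = {FG}.
The closure contains neither all of Schema1 = {DFG} nor all of Schema2 = {ABCEFG}, so the common attributes are not a superkey of either fragment. The join is lossy.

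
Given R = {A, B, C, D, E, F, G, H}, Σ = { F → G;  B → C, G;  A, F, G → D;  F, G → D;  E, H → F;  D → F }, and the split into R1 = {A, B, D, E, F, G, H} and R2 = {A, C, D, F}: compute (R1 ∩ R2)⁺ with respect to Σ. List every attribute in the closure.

A, D, F, G

R1 ∩ R2 = {A, D, F}.
F → G applies, adding G
Closure: {A, D, F, G}.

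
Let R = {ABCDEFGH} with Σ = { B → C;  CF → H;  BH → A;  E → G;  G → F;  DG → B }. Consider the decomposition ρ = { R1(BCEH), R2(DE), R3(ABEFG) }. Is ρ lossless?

Chase test. Columns are ABCDEFGH; row i has aⱼ where attribute j ∈ Ri, else bᵢⱼ.
Initial tableau (one row per fragment):
  row 1: b11 a2 a3 b14 a5 b16 b17 a8
  row 2: b21 b22 b23 a4 a5 b26 b27 b28
  row 3: a1 a2 b33 b34 a5 a6 a7 b38
Rows 1 and 3 agree on B; apply B→C and equate their C entries.
Rows 1 and 2 agree on E; apply E→G and equate their G entries.
Rows 1 and 3 agree on E; apply E→G and equate their G entries.
Rows 1 and 2 agree on G; apply G→F and equate their F entries.
Rows 1 and 3 agree on G; apply G→F and equate their F entries.
Rows 1 and 3 agree on CF; apply CF→H and equate their H entries.
Rows 1 and 3 agree on BH; apply BH→A and equate their A entries.
No row becomes fully distinguished — the join is lossy.

No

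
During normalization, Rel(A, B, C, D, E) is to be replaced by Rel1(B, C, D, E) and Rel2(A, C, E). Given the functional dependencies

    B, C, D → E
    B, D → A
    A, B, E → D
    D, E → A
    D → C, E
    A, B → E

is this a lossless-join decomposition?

Common attributes: Rel1 ∩ Rel2 = {C, E}.
No dependency enlarges {C, E}, so (C, E)⁺ = {C, E}.
The closure contains neither all of Rel1 = {B, C, D, E} nor all of Rel2 = {A, C, E}, so the common attributes are not a superkey of either fragment. The join is lossy.

No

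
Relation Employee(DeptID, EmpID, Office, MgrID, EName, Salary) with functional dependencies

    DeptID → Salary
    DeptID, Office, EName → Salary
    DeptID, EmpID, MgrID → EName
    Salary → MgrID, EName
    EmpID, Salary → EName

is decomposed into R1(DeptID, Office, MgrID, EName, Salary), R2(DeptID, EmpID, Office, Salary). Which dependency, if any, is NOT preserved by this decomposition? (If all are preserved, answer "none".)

DeptID → Salary lies within R1.
DeptID, Office, EName → Salary lies within R1.
DeptID, EmpID, MgrID → EName: restricted closure across fragments reaches EName.
Salary → MgrID, EName lies within R1.
EmpID, Salary → EName: restricted closure across fragments reaches EName.
Every dependency is enforceable on the fragments, so the decomposition is dependency-preserving.

none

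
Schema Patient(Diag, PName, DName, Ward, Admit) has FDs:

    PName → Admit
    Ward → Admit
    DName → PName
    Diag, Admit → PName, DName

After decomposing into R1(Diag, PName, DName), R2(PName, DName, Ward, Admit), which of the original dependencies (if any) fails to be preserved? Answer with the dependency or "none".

Check Diag, Admit → PName, DName: no single fragment contains all of {Diag, PName, DName, Admit}, and the restricted closure of {Diag, Admit} across the fragments never reaches {PName, DName}.
PName → Admit is preserved.
Ward → Admit is preserved.
DName → PName is preserved.

Diag, Admit → PName, DName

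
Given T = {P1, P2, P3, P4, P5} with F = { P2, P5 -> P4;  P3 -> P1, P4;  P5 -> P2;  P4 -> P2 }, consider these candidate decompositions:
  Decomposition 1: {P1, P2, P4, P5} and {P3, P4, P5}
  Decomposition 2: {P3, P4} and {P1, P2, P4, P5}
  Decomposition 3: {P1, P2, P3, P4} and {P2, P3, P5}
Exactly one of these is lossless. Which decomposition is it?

Decomposition 3

Decomposition 1: common = {P4, P5}, closure = {P2, P4, P5} → lossy.
Decomposition 2: common = {P4}, closure = {P2, P4} → lossy.
Decomposition 3: common = {P2, P3}, closure = {P1, P2, P3, P4} → lossless.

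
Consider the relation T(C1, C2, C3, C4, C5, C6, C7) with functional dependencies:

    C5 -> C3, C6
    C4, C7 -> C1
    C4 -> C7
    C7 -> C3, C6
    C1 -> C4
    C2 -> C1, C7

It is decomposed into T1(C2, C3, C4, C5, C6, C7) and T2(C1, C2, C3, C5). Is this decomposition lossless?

Yes

Common attributes: T1 ∩ T2 = {C2, C3, C5}.
Closure of {C2, C3, C5}: C5 → C3, C6 applies, adding C6; C2 → C1, C7 applies, adding C1, C7; C1 → C4 applies, adding C4. So (C2, C3, C5)⁺ = {C1, C2, C3, C4, C5, C6, C7}.
This closure contains every attribute of T1, so T1 ∩ T2 → T1. The join is lossless.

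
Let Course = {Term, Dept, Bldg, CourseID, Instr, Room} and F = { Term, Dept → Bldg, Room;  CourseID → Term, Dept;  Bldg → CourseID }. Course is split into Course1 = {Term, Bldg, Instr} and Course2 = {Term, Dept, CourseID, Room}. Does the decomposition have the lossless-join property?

No

Common attributes: Course1 ∩ Course2 = {Term}.
No dependency enlarges {Term}, so (Term)⁺ = {Term}.
The closure contains neither all of Course1 = {Term, Bldg, Instr} nor all of Course2 = {Term, Dept, CourseID, Room}, so the common attributes are not a superkey of either fragment. The join is lossy.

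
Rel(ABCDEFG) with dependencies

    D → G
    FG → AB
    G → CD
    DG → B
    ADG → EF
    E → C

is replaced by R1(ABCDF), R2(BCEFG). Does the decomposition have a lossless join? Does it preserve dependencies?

lossy and not dependency-preserving

Lossless test: (BCF)⁺ = {BCF}, which is a superkey of neither fragment — lossy.
Dependency preservation: the restricted closure of {D} across the fragments never reaches {G}, so D → G cannot be enforced without a join — not preserved.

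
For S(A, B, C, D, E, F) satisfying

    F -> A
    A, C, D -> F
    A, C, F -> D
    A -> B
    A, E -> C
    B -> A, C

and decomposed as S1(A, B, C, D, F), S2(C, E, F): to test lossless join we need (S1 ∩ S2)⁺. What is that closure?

A, B, C, D, F

S1 ∩ S2 = {C, F}.
F → A applies, adding A
A, C, F → D applies, adding D
A → B applies, adding B
Closure: {A, B, C, D, F}.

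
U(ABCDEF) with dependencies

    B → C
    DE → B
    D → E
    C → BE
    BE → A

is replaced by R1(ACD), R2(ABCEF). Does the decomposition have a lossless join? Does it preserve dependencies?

lossy but dependency-preserving

Lossless test: (AC)⁺ = {ABCE}, which is a superkey of neither fragment — lossy.
Dependency preservation: DE → B; D → E are not contained in any single fragment, but the restricted closure of each left-hand side across the fragments still reaches the right-hand side; the remaining FDs each lie inside some fragment. All dependencies are preserved.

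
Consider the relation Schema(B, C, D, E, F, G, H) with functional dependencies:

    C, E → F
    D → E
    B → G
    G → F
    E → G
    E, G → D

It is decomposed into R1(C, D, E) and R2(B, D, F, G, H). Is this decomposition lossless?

Common attributes: R1 ∩ R2 = {D}.
Closure of {D}: D → E applies, adding E; E → G applies, adding G; G → F applies, adding F. So (D)⁺ = {D, E, F, G}.
The closure contains neither all of R1 = {C, D, E} nor all of R2 = {B, D, F, G, H}, so the common attributes are not a superkey of either fragment. The join is lossy.

No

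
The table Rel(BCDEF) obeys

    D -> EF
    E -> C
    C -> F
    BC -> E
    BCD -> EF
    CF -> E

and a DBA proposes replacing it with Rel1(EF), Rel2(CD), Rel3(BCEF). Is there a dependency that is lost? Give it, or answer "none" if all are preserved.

none

D → EF: restricted closure across fragments reaches EF.
E → C lies within Rel3.
C → F lies within Rel3.
BC → E lies within Rel3.
BCD → EF: restricted closure across fragments reaches EF.
CF → E lies within Rel3.
Every dependency is enforceable on the fragments, so the decomposition is dependency-preserving.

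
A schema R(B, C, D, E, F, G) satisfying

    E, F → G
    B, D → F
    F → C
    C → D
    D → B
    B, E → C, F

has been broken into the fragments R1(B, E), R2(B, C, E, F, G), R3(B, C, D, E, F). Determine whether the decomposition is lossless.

Chase test. Columns are B, C, D, E, F, G; row i has aⱼ where attribute j ∈ Ri, else bᵢⱼ.
Initial tableau (one row per fragment):
  row 1: a1 b12 b13 a4 b15 b16
  row 2: a1 a2 b23 a4 a5 a6
  row 3: a1 a2 a3 a4 a5 b36
Rows 2 and 3 agree on E, F; apply E, F→G and equate their G entries.
Rows 2 and 3 agree on C; apply C→D and equate their D entries.
Rows 1 and 2 agree on B, E; apply B, E→C, F and equate their C, F entries.
Rows 1 and 2 agree on E, F; apply E, F→G and equate their G entries.
Rows 1 and 2 agree on C; apply C→D and equate their D entries.
Row 1 is now all distinguished symbols — the join is lossless.

Yes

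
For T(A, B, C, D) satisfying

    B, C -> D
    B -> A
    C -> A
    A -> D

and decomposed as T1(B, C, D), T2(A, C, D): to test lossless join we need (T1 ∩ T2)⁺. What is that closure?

T1 ∩ T2 = {C, D}.
C → A applies, adding A
Closure: {A, C, D}.

A, C, D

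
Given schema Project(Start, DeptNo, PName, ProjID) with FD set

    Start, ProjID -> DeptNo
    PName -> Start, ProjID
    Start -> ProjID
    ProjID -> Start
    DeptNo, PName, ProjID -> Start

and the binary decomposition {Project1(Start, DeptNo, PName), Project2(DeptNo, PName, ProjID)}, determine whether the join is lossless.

Common attributes: Project1 ∩ Project2 = {DeptNo, PName}.
Closure of {DeptNo, PName}: PName → Start, ProjID applies, adding Start, ProjID. So (DeptNo, PName)⁺ = {Start, DeptNo, PName, ProjID}.
This closure contains every attribute of Project1, so Project1 ∩ Project2 → Project1. The join is lossless.

Yes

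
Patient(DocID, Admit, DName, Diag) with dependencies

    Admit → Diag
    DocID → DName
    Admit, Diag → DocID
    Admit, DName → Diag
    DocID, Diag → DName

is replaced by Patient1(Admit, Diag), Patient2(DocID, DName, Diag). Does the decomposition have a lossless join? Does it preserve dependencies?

Lossless test: (Diag)⁺ = {Diag}, which is a superkey of neither fragment — lossy.
Dependency preservation: the restricted closure of {Admit, Diag} across the fragments never reaches {DocID}, so Admit, Diag → DocID cannot be enforced without a join — not preserved.

lossy and not dependency-preserving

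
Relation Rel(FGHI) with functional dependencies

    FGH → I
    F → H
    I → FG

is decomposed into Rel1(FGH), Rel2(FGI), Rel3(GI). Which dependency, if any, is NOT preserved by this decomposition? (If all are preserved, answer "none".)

FGH → I: restricted closure across fragments reaches I.
F → H lies within Rel1.
I → FG lies within Rel2.
Every dependency is enforceable on the fragments, so the decomposition is dependency-preserving.

none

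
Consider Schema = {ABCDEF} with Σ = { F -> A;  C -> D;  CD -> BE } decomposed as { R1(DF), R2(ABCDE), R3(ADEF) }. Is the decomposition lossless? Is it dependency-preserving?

lossy but dependency-preserving

Lossless test (chase): Rows 1 and 3 agree on F; apply F→A and equate their A entries. No row becomes fully distinguished — the join is lossy.
Dependency preservation: every FD's attributes lie within a single fragment, so each can be enforced locally — preserved.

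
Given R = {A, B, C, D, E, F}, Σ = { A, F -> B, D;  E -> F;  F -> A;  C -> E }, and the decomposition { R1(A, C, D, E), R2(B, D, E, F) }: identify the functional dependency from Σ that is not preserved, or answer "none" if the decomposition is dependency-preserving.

Check F → A: no single fragment contains all of {A, F}, and the restricted closure of {F} across the fragments never reaches {A}.
A, F → B, D is preserved.
E → F is preserved.
C → E is preserved.

F -> A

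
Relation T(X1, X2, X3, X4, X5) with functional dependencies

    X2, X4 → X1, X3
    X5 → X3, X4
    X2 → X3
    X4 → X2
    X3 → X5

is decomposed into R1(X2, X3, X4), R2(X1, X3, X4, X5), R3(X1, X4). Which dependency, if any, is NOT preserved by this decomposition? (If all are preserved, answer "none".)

X2, X4 → X1, X3: restricted closure across fragments reaches X1, X3.
X5 → X3, X4 lies within R2.
X2 → X3 lies within R1.
X4 → X2 lies within R1.
X3 → X5 lies within R2.
Every dependency is enforceable on the fragments, so the decomposition is dependency-preserving.

none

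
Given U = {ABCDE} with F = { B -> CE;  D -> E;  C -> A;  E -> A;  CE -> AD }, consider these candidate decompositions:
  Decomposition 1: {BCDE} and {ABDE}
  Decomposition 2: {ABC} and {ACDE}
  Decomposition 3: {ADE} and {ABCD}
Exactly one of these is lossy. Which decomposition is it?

Decomposition 1: common = {BDE}, closure = {ABCDE} → lossless.
Decomposition 2: common = {AC}, closure = {AC} → lossy.
Decomposition 3: common = {AD}, closure = {ADE} → lossless.

Decomposition 2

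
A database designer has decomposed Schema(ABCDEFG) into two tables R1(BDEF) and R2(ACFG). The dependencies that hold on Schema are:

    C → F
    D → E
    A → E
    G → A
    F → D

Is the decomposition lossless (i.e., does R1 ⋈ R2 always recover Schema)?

No

Common attributes: R1 ∩ R2 = {F}.
Closure of {F}: F → D applies, adding D; D → E applies, adding E. So (F)⁺ = {DEF}.
The closure contains neither all of R1 = {BDEF} nor all of R2 = {ACFG}, so the common attributes are not a superkey of either fragment. The join is lossy.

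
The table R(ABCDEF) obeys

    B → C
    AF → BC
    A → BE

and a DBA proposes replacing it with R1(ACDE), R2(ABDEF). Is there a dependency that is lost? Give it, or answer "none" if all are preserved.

Check B → C: no single fragment contains all of {BC}, and the restricted closure of {B} across the fragments never reaches {C}.
AF → BC is preserved.
A → BE is preserved.

B → C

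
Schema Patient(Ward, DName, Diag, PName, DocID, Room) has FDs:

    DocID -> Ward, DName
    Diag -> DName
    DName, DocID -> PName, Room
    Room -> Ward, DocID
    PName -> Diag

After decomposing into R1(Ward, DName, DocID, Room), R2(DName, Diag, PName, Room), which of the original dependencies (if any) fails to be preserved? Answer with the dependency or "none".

DocID → Ward, DName lies within R1.
Diag → DName lies within R2.
DName, DocID → PName, Room: restricted closure across fragments reaches PName, Room.
Room → Ward, DocID lies within R1.
PName → Diag lies within R2.
Every dependency is enforceable on the fragments, so the decomposition is dependency-preserving.

none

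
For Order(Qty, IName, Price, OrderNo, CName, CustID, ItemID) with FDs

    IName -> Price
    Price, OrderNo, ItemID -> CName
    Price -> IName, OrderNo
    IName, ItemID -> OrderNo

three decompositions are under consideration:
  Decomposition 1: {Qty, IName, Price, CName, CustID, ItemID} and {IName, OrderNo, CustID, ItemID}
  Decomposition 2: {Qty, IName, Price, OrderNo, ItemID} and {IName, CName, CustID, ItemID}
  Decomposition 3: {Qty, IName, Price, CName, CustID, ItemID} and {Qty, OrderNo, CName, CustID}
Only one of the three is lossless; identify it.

Decomposition 1

Decomposition 1: common = {IName, CustID, ItemID}, closure = {IName, Price, OrderNo, CName, CustID, ItemID} → lossless.
Decomposition 2: common = {IName, ItemID}, closure = {IName, Price, OrderNo, CName, ItemID} → lossy.
Decomposition 3: common = {Qty, CName, CustID}, closure = {Qty, CName, CustID} → lossy.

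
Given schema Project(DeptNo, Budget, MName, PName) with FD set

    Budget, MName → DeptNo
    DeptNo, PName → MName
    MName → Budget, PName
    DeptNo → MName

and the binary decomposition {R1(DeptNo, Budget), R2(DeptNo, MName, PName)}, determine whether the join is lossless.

Yes

Common attributes: R1 ∩ R2 = {DeptNo}.
Closure of {DeptNo}: DeptNo → MName applies, adding MName; MName → Budget, PName applies, adding Budget, PName. So (DeptNo)⁺ = {DeptNo, Budget, MName, PName}.
This closure contains every attribute of R1, so R1 ∩ R2 → R1. The join is lossless.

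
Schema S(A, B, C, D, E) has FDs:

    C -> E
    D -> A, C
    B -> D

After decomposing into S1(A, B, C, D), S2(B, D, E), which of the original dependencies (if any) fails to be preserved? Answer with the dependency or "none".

Check C → E: no single fragment contains all of {C, E}, and the restricted closure of {C} across the fragments never reaches {E}.
D → A, C is preserved.
B → D is preserved.

C -> E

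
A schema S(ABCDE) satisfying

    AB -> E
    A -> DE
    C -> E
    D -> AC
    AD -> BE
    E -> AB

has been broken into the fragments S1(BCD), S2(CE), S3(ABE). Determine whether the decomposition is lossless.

Yes

Chase test. Columns are ABCDE; row i has aⱼ where attribute j ∈ Si, else bᵢⱼ.
Initial tableau (one row per fragment):
  row 1: b11 a2 a3 a4 b15
  row 2: b21 b22 a3 b24 a5
  row 3: a1 a2 b33 b34 a5
Rows 1 and 2 agree on C; apply C→E and equate their E entries.
Rows 1 and 2 agree on E; apply E→AB and equate their AB entries.
Rows 1 and 3 agree on E; apply E→AB and equate their AB entries.
Rows 1 and 2 agree on A; apply A→DE and equate their DE entries.
Rows 1 and 3 agree on A; apply A→DE and equate their DE entries.
Rows 1 and 3 agree on D; apply D→AC and equate their AC entries.
Row 1 is now all distinguished symbols — the join is lossless.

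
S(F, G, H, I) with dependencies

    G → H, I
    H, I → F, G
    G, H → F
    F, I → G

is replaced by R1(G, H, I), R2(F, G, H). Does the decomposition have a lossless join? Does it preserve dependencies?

lossless but not dependency-preserving

Lossless test: (G, H)⁺ = {F, G, H, I}, which contains all of one fragment — lossless.
Dependency preservation: the restricted closure of {F, I} across the fragments never reaches {G}, so F, I → G cannot be enforced without a join — not preserved.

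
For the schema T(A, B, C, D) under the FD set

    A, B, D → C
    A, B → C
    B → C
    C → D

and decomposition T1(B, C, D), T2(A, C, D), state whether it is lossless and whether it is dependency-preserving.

Lossless test: (C, D)⁺ = {C, D}, which is a superkey of neither fragment — lossy.
Dependency preservation: A, B, D → C; A, B → C are not contained in any single fragment, but the restricted closure of each left-hand side across the fragments still reaches the right-hand side; the remaining FDs each lie inside some fragment. All dependencies are preserved.

lossy but dependency-preserving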